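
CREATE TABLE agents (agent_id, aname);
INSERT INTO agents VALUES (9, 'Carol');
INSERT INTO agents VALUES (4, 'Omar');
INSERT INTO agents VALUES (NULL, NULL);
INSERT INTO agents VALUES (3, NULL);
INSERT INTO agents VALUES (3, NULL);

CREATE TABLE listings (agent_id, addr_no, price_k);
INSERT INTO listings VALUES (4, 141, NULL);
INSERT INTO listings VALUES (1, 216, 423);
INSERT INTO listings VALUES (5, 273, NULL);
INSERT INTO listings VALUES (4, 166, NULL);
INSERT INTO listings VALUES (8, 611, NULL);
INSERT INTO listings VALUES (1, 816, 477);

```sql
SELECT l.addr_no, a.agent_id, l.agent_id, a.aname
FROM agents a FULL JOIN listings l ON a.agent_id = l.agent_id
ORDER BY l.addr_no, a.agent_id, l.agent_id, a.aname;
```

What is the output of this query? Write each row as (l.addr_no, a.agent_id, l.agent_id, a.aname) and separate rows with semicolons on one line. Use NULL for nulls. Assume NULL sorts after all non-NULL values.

FULL OUTER JOIN keeps every row from both sides; unmatched rows get NULL for the other side's columns.
Matching on a.agent_id = l.agent_id. A NULL in a compared column never satisfies the condition.
- a (agent_id=9) has no partner → padded with NULL.
- a (agent_id=4) pairs with 2 row(s) of l.
- a (agent_id=NULL) has no partner → padded with NULL.
- a (agent_id=3) has no partner → padded with NULL.
- a (agent_id=3) has no partner → padded with NULL.
- plus 4 unmatched l row(s), each kept with NULL a columns.
After projecting and ordering:
l.addr_no | a.agent_id | l.agent_id | a.aname
141 | 4 | 4 | Omar
166 | 4 | 4 | Omar
216 | NULL | 1 | NULL
273 | NULL | 5 | NULL
611 | NULL | 8 | NULL
816 | NULL | 1 | NULL
NULL | 3 | NULL | NULL
NULL | 3 | NULL | NULL
NULL | 9 | NULL | Carol
NULL | NULL | NULL | NULL

(141, 4, 4, Omar); (166, 4, 4, Omar); (216, NULL, 1, NULL); (273, NULL, 5, NULL); (611, NULL, 8, NULL); (816, NULL, 1, NULL); (NULL, 3, NULL, NULL); (NULL, 3, NULL, NULL); (NULL, 9, NULL, Carol); (NULL, NULL, NULL, NULL)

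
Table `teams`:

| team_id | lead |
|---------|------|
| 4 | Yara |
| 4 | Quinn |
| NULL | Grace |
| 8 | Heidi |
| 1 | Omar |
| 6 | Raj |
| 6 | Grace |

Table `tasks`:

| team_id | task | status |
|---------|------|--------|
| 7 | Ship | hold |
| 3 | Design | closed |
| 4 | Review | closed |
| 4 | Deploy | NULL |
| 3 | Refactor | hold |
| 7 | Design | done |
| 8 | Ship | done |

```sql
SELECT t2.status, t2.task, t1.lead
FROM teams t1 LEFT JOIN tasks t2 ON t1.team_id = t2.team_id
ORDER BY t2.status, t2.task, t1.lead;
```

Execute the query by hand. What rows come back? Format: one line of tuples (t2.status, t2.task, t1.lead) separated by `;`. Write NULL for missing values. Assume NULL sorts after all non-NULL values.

(closed, Review, Quinn); (closed, Review, Yara); (done, Ship, Heidi); (NULL, Deploy, Quinn); (NULL, Deploy, Yara); (NULL, NULL, Grace); (NULL, NULL, Grace); (NULL, NULL, Omar); (NULL, NULL, Raj)

LEFT JOIN keeps every row from `teams`; unmatched rows get NULL for `tasks`'s columns.
Matching on t1.team_id = t2.team_id. A NULL in a compared column never satisfies the condition.
- t1 (team_id=4) pairs with 2 row(s) of t2.
- t1 (team_id=4) pairs with 2 row(s) of t2.
- t1 (team_id=NULL) has no partner → padded with NULL.
- t1 (team_id=8) pairs with 1 row(s) of t2.
- t1 (team_id=1) has no partner → padded with NULL.
- t1 (team_id=6) has no partner → padded with NULL.
- t1 (team_id=6) has no partner → padded with NULL.
After projecting and ordering:
t2.status | t2.task | t1.lead
closed | Review | Quinn
closed | Review | Yara
done | Ship | Heidi
NULL | Deploy | Quinn
NULL | Deploy | Yara
NULL | NULL | Grace
NULL | NULL | Grace
NULL | NULL | Omar
NULL | NULL | Raj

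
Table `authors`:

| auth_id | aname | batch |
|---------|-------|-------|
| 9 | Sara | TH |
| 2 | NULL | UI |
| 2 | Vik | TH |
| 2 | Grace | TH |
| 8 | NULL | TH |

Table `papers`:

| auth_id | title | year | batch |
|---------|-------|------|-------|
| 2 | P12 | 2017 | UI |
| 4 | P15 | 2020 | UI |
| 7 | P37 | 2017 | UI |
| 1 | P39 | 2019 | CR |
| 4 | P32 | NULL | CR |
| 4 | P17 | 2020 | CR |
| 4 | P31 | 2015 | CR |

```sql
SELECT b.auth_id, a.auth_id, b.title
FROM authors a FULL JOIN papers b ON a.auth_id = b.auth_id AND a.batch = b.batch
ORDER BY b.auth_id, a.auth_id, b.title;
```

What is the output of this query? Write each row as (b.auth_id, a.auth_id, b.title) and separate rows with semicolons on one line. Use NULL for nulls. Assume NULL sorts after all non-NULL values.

FULL OUTER JOIN keeps every row from both sides; unmatched rows get NULL for the other side's columns.
Matching on a.auth_id = b.auth_id AND a.batch = b.batch.
- a[0] auth_id=9, batch=TH → no match; kept with NULLs on the b side.
- a[1] auth_id=2, batch=UI → 1 match(es) in b → 1 row(s).
- a[2] auth_id=2, batch=TH → no match; kept with NULLs on the b side.
- a[3] auth_id=2, batch=TH → no match; kept with NULLs on the b side.
- a[4] auth_id=8, batch=TH → no match; kept with NULLs on the b side.
- plus 6 unmatched b row(s), each kept with NULL a columns.

(1, NULL, P39); (2, 2, P12); (4, NULL, P15); (4, NULL, P17); (4, NULL, P31); (4, NULL, P32); (7, NULL, P37); (NULL, 2, NULL); (NULL, 2, NULL); (NULL, 8, NULL); (NULL, 9, NULL)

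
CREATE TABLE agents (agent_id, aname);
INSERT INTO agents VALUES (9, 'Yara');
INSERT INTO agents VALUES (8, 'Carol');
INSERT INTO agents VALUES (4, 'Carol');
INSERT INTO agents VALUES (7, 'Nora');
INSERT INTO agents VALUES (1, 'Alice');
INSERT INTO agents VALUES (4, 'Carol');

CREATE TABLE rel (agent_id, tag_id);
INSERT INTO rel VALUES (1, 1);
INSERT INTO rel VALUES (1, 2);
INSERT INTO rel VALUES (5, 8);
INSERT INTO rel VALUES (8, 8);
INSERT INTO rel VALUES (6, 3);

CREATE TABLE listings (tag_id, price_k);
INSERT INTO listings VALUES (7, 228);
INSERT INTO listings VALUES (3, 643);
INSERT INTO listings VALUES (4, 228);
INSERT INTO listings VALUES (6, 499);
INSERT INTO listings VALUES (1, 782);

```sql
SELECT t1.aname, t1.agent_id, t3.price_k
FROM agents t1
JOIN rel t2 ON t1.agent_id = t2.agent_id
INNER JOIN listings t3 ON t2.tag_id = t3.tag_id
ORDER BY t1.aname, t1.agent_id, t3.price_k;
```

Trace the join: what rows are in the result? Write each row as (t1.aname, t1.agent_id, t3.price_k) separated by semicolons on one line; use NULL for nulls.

(Alice, 1, 782)

Joins associate left-to-right: agents INNER JOIN rel on agent_id gives 3 intermediate row(s).
Then INNER JOIN `listings t3` on tag_id: keep only rows whose t2.tag_id appears in t3.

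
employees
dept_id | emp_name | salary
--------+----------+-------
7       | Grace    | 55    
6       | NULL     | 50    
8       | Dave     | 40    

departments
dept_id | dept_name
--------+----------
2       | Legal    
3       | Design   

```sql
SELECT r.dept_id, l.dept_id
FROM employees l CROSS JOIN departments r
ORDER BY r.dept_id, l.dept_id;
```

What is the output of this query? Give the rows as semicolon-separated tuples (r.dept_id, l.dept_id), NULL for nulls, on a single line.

(2, 6); (2, 7); (2, 8); (3, 6); (3, 7); (3, 8)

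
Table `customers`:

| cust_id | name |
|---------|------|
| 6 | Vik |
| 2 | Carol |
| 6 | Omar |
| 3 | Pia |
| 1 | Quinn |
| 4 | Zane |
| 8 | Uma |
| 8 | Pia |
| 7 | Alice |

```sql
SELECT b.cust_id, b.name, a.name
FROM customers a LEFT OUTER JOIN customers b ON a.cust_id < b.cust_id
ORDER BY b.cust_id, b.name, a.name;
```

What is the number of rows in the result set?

36

LEFT JOIN keeps every row from `customers a`; unmatched rows get NULL for `customers b`'s columns.
Matching on a.cust_id < b.cust_id.
- a row (cust_id=6): matches 3 b row(s) → 3 output row(s).
- a row (cust_id=2): matches 7 b row(s) → 7 output row(s).
- a row (cust_id=6): matches 3 b row(s) → 3 output row(s).
- a row (cust_id=3): matches 6 b row(s) → 6 output row(s).
- a row (cust_id=1): matches 8 b row(s) → 8 output row(s).
- a row (cust_id=4): matches 5 b row(s) → 5 output row(s).
- a row (cust_id=8): no match → kept, b columns NULL.
- a row (cust_id=8): no match → kept, b columns NULL.
- a row (cust_id=7): matches 2 b row(s) → 2 output row(s).
Total: 34 matched + 2 padded = 36 rows.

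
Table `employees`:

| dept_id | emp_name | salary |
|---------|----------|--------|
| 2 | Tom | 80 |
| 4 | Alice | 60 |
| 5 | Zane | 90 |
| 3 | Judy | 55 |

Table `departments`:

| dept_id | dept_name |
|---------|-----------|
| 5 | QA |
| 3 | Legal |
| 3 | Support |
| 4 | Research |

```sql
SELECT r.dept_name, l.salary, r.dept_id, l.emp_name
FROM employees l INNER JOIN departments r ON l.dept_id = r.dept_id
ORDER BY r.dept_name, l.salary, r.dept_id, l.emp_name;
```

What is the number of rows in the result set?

INNER JOIN keeps only pairs where the ON condition holds.
Matching on l.dept_id = r.dept_id.
- l row (dept_id=2): no match → dropped.
- l row (dept_id=4): matches 1 r row(s) → 1 output row(s).
- l row (dept_id=5): matches 1 r row(s) → 1 output row(s).
- l row (dept_id=3): matches 2 r row(s) → 2 output row(s).
Total: 4 rows.

4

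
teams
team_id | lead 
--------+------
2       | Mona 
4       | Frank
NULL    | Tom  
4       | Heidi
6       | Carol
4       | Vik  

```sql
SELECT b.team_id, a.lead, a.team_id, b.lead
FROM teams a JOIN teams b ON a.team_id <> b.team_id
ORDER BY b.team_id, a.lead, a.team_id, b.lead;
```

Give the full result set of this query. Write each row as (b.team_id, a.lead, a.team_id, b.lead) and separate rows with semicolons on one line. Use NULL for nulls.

INNER JOIN keeps only pairs where the ON condition holds.
Matching on a.team_id <> b.team_id. A NULL in a compared column never satisfies the condition.
Matched pairs: 14.

(2, Carol, 6, Mona); (2, Frank, 4, Mona); (2, Heidi, 4, Mona); (2, Vik, 4, Mona); (4, Carol, 6, Frank); (4, Carol, 6, Heidi); (4, Carol, 6, Vik); (4, Mona, 2, Frank); (4, Mona, 2, Heidi); (4, Mona, 2, Vik); (6, Frank, 4, Carol); (6, Heidi, 4, Carol); (6, Mona, 2, Carol); (6, Vik, 4, Carol)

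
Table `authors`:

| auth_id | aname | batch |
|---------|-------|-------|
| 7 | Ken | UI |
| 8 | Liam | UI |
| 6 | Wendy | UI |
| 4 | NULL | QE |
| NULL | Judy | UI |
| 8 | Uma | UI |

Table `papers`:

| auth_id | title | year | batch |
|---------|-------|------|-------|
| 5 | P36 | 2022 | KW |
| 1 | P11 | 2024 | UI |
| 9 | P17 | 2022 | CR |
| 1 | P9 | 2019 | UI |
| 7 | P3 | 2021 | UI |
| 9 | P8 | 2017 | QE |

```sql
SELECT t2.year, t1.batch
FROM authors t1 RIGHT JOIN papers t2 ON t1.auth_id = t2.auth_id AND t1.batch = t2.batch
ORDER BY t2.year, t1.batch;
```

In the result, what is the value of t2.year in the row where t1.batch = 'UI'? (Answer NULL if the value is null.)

2021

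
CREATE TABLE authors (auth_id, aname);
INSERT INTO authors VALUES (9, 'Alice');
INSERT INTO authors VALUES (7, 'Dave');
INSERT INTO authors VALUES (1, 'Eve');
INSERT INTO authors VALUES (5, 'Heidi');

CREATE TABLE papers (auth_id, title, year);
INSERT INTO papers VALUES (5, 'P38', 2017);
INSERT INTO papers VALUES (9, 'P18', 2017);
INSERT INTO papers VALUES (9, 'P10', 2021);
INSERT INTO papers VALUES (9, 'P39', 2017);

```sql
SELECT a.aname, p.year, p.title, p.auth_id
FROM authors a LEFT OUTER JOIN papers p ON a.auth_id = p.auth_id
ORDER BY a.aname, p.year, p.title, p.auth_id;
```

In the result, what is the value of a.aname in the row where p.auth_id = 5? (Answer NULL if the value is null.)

Heidi

LEFT JOIN keeps every row from `authors`; unmatched rows get NULL for `papers`'s columns.
Matching on a.auth_id = p.auth_id.
- a (auth_id=9) pairs with 3 row(s) of p.
- a (auth_id=7) has no partner → padded with NULL.
- a (auth_id=1) has no partner → padded with NULL.
- a (auth_id=5) pairs with 1 row(s) of p.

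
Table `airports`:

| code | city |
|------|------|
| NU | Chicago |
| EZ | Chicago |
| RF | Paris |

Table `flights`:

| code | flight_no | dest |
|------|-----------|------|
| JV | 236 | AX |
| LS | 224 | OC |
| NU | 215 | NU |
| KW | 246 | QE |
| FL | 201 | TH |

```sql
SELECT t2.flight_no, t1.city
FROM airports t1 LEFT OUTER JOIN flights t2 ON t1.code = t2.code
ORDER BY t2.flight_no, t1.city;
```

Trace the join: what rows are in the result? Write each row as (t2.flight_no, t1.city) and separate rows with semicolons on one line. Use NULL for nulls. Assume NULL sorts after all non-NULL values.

(215, Chicago); (NULL, Chicago); (NULL, Paris)

LEFT JOIN keeps every row from `airports`; unmatched rows get NULL for `flights`'s columns.
Matching on t1.code = t2.code.
- code=NU: 1 matching t2 row(s), so 1 row(s) emitted.
- code=EZ: no t2 row matches, row kept with t2 columns NULL.
- code=RF: no t2 row matches, row kept with t2 columns NULL.
After projecting and ordering:
t2.flight_no | t1.city
215 | Chicago
NULL | Chicago
NULL | Paris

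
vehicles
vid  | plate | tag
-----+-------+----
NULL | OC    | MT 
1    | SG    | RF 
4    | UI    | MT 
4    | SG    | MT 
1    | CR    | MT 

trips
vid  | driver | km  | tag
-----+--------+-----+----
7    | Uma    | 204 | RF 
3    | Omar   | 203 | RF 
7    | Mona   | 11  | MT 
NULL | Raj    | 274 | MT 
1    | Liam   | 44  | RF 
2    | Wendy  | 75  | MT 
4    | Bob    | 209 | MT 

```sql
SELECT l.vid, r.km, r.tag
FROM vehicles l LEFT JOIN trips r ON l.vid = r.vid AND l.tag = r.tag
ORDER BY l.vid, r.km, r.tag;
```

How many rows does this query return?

LEFT JOIN keeps every row from `vehicles`; unmatched rows get NULL for `trips`'s columns.
Matching on l.vid = r.vid AND l.tag = r.tag. A NULL in a compared column never satisfies the condition.
Matched pairs: 3; unmatched l rows kept: 2.
Total: 3 matched + 2 padded = 5 rows.

5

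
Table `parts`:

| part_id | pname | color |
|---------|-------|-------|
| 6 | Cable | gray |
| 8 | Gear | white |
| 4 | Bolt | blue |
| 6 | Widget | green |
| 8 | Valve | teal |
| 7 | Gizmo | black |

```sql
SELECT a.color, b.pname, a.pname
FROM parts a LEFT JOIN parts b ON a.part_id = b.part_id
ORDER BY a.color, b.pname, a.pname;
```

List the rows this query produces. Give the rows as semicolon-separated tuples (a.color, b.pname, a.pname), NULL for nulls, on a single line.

LEFT JOIN keeps every row from `parts a`; unmatched rows get NULL for `parts b`'s columns.
Matching on a.part_id = b.part_id.
- a (part_id=6) pairs with 2 row(s) of b.
- a (part_id=8) pairs with 2 row(s) of b.
- a (part_id=4) pairs with 1 row(s) of b.
- a (part_id=6) pairs with 2 row(s) of b.
- a (part_id=8) pairs with 2 row(s) of b.
- a (part_id=7) pairs with 1 row(s) of b.
After projecting and ordering:
a.color | b.pname | a.pname
black | Gizmo | Gizmo
blue | Bolt | Bolt
gray | Cable | Cable
gray | Widget | Cable
green | Cable | Widget
green | Widget | Widget
teal | Gear | Valve
teal | Valve | Valve
white | Gear | Gear
white | Valve | Gear

(black, Gizmo, Gizmo); (blue, Bolt, Bolt); (gray, Cable, Cable); (gray, Widget, Cable); (green, Cable, Widget); (green, Widget, Widget); (teal, Gear, Valve); (teal, Valve, Valve); (white, Gear, Gear); (white, Valve, Gear)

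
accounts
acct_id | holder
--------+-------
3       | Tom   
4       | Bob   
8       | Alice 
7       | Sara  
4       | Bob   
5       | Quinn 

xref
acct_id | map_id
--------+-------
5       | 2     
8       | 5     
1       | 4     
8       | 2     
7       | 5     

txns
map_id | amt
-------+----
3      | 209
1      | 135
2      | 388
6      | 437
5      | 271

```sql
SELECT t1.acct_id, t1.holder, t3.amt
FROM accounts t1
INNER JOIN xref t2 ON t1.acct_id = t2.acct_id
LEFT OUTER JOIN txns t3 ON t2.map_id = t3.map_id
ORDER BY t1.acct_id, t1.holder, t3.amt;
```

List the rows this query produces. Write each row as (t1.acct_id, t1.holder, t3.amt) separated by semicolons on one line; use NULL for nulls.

(5, Quinn, 388); (7, Sara, 271); (8, Alice, 271); (8, Alice, 388)

Joins associate left-to-right: accounts INNER JOIN xref on acct_id gives 4 intermediate row(s).
Then LEFT JOIN `txns t3` on map_id: each of those 4 rows is kept; rows whose t2.map_id has no match in t3 get NULL for t3's columns.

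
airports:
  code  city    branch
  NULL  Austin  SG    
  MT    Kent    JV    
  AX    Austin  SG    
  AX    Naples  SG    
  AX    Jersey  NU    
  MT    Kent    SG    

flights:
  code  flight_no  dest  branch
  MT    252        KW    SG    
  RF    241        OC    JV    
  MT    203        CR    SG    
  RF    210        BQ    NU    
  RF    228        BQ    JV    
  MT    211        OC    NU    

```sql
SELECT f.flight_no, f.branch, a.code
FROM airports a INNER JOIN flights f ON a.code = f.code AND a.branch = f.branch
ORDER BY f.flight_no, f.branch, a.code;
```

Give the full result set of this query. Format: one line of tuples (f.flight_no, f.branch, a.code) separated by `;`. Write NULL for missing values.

(203, SG, MT); (252, SG, MT)

INNER JOIN keeps only pairs where the ON condition holds.
Matching on a.code = f.code AND a.branch = f.branch. A NULL in a compared column never satisfies the condition.
- a row (code=NULL, branch=SG): no match → dropped.
- a row (code=MT, branch=JV): no match → dropped.
- a row (code=AX, branch=SG): no match → dropped.
- a row (code=AX, branch=SG): no match → dropped.
- a row (code=AX, branch=NU): no match → dropped.
- a row (code=MT, branch=SG): matches 2 f row(s) → 2 output row(s).
After projecting and ordering:
f.flight_no | f.branch | a.code
203 | SG | MT
252 | SG | MT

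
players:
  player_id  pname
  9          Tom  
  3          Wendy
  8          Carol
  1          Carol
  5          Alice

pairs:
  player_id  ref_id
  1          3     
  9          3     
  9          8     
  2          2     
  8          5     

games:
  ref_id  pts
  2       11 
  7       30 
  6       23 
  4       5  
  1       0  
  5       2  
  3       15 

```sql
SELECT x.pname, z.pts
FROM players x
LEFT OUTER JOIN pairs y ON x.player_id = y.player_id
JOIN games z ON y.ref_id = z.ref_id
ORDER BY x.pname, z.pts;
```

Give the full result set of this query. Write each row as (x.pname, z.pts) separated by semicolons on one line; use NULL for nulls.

Joins associate left-to-right: players LEFT JOIN pairs on player_id gives 6 intermediate row(s).
Then INNER JOIN `games z` on ref_id: keep only rows whose y.ref_id appears in z.

(Carol, 2); (Carol, 15); (Tom, 15)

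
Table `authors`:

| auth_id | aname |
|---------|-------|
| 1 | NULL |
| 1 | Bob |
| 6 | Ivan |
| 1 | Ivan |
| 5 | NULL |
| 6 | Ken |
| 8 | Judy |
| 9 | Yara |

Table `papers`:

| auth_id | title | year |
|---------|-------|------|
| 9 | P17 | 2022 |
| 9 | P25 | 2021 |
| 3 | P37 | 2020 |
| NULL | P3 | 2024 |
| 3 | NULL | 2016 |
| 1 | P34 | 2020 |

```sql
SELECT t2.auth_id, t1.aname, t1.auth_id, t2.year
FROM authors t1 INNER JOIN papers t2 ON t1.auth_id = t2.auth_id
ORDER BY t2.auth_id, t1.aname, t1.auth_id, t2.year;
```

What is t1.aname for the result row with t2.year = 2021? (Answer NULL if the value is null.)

Yara

INNER JOIN keeps only pairs where the ON condition holds.
Matching on t1.auth_id = t2.auth_id. A NULL in a compared column never satisfies the condition.
Matched pairs: 5.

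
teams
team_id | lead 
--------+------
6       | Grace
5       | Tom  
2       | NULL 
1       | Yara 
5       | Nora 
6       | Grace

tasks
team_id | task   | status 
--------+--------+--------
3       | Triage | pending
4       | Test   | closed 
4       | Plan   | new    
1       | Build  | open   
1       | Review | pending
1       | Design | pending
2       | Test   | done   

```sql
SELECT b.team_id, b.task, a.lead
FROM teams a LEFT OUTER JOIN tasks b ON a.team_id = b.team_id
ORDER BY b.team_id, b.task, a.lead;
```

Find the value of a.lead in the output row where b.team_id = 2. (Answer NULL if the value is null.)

LEFT JOIN keeps every row from `teams`; unmatched rows get NULL for `tasks`'s columns.
Matching on a.team_id = b.team_id.
- a row (team_id=6): no match → kept, b columns NULL.
- a row (team_id=5): no match → kept, b columns NULL.
- a row (team_id=2): matches 1 b row(s) → 1 output row(s).
- a row (team_id=1): matches 3 b row(s) → 3 output row(s).
- a row (team_id=5): no match → kept, b columns NULL.
- a row (team_id=6): no match → kept, b columns NULL.

NULL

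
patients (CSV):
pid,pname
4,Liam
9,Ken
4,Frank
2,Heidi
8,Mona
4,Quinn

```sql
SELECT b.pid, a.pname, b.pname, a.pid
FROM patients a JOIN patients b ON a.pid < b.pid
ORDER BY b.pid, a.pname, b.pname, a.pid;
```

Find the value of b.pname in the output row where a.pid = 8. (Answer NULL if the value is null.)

INNER JOIN keeps only pairs where the ON condition holds.
Matching on a.pid < b.pid.
- a row (pid=4): matches 2 b row(s) → 2 output row(s).
- a row (pid=9): no match → dropped.
- a row (pid=4): matches 2 b row(s) → 2 output row(s).
- a row (pid=2): matches 5 b row(s) → 5 output row(s).
- a row (pid=8): matches 1 b row(s) → 1 output row(s).
- a row (pid=4): matches 2 b row(s) → 2 output row(s).

Ken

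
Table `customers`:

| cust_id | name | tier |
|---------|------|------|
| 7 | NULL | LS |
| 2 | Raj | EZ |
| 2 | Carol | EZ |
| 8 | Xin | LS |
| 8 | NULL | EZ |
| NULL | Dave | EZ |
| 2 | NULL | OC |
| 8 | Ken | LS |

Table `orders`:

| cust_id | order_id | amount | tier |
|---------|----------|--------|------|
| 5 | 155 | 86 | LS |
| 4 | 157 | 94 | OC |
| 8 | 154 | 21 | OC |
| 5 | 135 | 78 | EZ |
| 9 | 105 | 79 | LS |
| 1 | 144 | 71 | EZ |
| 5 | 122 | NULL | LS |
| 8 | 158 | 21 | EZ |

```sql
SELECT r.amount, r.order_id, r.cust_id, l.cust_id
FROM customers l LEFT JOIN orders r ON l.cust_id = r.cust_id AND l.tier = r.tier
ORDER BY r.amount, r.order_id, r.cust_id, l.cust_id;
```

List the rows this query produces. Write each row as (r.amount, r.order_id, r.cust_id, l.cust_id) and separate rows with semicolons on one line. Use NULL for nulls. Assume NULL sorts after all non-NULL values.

(21, 158, 8, 8); (NULL, NULL, NULL, 2); (NULL, NULL, NULL, 2); (NULL, NULL, NULL, 2); (NULL, NULL, NULL, 7); (NULL, NULL, NULL, 8); (NULL, NULL, NULL, 8); (NULL, NULL, NULL, NULL)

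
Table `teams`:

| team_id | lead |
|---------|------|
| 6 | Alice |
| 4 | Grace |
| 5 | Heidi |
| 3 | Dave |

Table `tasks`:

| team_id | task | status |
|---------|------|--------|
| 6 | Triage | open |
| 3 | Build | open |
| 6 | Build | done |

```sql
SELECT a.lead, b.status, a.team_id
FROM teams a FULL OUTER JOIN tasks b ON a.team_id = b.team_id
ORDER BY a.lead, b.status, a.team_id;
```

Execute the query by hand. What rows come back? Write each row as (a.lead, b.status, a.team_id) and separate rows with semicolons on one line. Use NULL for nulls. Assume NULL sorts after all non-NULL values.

(Alice, done, 6); (Alice, open, 6); (Dave, open, 3); (Grace, NULL, 4); (Heidi, NULL, 5)

FULL OUTER JOIN keeps every row from both sides; unmatched rows get NULL for the other side's columns.
Matching on a.team_id = b.team_id.
- team_id=6: 2 matching b row(s), so 2 row(s) emitted.
- team_id=4: no b row matches, row kept with b columns NULL.
- team_id=5: no b row matches, row kept with b columns NULL.
- team_id=3: 1 matching b row(s), so 1 row(s) emitted.
After projecting and ordering:
a.lead | b.status | a.team_id
Alice | done | 6
Alice | open | 6
Dave | open | 3
Grace | NULL | 4
Heidi | NULL | 5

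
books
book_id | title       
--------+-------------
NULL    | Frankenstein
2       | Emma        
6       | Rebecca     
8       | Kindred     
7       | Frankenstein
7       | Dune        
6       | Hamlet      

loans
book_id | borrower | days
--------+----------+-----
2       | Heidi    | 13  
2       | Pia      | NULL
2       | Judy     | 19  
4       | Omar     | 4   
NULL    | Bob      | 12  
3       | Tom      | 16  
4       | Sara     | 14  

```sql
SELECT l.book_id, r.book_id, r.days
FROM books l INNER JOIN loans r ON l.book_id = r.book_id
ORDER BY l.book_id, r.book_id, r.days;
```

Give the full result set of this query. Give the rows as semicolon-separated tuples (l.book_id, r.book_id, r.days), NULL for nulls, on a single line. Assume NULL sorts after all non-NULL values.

INNER JOIN keeps only pairs where the ON condition holds.
Matching on l.book_id = r.book_id. A NULL in a compared column never satisfies the condition.
Matched pairs: 3.

(2, 2, 13); (2, 2, 19); (2, 2, NULL)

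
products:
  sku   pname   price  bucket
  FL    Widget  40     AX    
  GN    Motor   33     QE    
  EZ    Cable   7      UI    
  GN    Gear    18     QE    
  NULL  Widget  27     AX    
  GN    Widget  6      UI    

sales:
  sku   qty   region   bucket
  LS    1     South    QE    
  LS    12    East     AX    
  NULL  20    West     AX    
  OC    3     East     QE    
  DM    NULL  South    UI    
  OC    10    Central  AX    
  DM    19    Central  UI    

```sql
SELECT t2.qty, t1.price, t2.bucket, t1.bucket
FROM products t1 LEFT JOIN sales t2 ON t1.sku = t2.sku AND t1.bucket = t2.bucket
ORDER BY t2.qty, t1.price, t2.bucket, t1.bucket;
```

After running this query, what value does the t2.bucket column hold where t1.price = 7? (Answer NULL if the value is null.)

LEFT JOIN keeps every row from `products`; unmatched rows get NULL for `sales`'s columns.
Matching on t1.sku = t2.sku AND t1.bucket = t2.bucket. A NULL in a compared column never satisfies the condition.
- t1 (sku=FL, bucket=AX) has no partner → padded with NULL.
- t1 (sku=GN, bucket=QE) has no partner → padded with NULL.
- t1 (sku=EZ, bucket=UI) has no partner → padded with NULL.
- t1 (sku=GN, bucket=QE) has no partner → padded with NULL.
- t1 (sku=NULL, bucket=AX) has no partner → padded with NULL.
- t1 (sku=GN, bucket=UI) has no partner → padded with NULL.

NULL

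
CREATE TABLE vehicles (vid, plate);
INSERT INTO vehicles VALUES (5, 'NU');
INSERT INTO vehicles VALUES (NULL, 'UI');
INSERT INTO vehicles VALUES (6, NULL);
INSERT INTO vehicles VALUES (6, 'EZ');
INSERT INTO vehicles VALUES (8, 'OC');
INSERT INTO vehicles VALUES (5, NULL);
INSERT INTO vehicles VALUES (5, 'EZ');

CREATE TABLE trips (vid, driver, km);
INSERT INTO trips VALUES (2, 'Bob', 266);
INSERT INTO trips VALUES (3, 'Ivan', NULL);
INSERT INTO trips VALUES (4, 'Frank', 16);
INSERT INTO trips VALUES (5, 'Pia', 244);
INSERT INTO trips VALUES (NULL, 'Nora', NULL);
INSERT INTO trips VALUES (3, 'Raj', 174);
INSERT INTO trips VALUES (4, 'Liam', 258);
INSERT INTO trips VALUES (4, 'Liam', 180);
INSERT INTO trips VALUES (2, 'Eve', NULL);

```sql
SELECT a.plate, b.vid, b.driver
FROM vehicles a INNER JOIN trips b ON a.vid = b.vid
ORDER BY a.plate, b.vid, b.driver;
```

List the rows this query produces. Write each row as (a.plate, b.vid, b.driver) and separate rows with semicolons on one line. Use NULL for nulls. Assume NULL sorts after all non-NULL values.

INNER JOIN keeps only pairs where the ON condition holds.
Matching on a.vid = b.vid. A NULL in a compared column never satisfies the condition.
Matched pairs: 3.

(EZ, 5, Pia); (NU, 5, Pia); (NULL, 5, Pia)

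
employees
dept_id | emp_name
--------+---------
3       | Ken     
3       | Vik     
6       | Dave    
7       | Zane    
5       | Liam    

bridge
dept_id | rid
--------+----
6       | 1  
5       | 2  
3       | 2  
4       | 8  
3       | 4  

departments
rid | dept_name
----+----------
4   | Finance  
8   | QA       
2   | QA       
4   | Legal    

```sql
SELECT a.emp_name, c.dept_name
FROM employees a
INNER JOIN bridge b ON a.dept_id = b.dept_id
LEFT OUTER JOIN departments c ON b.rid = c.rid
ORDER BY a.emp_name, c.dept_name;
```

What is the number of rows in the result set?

8

Joins associate left-to-right: employees INNER JOIN bridge on dept_id gives 6 intermediate row(s).
Then LEFT JOIN `departments c` on rid: each of those 6 rows is kept; rows whose b.rid has no match in c get NULL for c's columns.
Result: 8 row(s).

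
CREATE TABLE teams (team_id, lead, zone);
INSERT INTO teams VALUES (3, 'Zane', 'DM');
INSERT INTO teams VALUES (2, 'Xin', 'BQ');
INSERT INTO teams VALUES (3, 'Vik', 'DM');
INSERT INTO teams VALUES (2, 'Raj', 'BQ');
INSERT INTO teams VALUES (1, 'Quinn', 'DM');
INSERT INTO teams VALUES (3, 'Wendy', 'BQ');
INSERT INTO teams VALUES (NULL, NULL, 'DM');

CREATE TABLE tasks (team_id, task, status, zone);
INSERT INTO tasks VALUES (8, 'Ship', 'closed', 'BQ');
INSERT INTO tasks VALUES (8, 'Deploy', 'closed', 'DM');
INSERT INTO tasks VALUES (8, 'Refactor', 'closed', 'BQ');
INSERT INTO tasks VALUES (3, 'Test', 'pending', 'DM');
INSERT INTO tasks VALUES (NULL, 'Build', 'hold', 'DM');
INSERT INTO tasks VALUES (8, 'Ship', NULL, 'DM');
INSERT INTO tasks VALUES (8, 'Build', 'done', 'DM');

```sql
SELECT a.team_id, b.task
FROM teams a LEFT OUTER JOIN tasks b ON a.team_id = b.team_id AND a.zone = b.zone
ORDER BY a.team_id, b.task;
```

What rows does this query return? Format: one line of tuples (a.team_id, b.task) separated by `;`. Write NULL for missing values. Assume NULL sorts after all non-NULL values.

(1, NULL); (2, NULL); (2, NULL); (3, Test); (3, Test); (3, NULL); (NULL, NULL)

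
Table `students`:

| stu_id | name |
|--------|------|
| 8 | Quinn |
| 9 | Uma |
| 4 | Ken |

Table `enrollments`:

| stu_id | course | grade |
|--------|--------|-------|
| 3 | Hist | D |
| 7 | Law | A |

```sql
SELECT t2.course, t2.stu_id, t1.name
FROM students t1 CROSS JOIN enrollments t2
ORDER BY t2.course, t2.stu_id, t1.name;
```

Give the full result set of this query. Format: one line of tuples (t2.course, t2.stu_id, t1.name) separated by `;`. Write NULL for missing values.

(Hist, 3, Ken); (Hist, 3, Quinn); (Hist, 3, Uma); (Law, 7, Ken); (Law, 7, Quinn); (Law, 7, Uma)

CROSS JOIN pairs every row of `students` with every row of `enrollments`: 3 × 2 = 6 rows.
After projecting and ordering:
t2.course | t2.stu_id | t1.name
Hist | 3 | Ken
Hist | 3 | Quinn
Hist | 3 | Uma
Law | 7 | Ken
Law | 7 | Quinn
Law | 7 | Uma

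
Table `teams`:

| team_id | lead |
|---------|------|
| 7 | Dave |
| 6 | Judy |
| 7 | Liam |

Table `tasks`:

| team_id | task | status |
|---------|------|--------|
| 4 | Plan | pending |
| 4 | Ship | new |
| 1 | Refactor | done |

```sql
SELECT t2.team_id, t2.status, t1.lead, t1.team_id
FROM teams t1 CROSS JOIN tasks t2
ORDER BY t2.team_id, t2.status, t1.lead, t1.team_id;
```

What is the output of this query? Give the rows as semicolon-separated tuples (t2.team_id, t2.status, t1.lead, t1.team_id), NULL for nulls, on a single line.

CROSS JOIN pairs every row of `teams` with every row of `tasks`: 3 × 3 = 9 rows.
After projecting and ordering:
t2.team_id | t2.status | t1.lead | t1.team_id
1 | done | Dave | 7
1 | done | Judy | 6
1 | done | Liam | 7
4 | new | Dave | 7
4 | new | Judy | 6
4 | new | Liam | 7
4 | pending | Dave | 7
4 | pending | Judy | 6
4 | pending | Liam | 7

(1, done, Dave, 7); (1, done, Judy, 6); (1, done, Liam, 7); (4, new, Dave, 7); (4, new, Judy, 6); (4, new, Liam, 7); (4, pending, Dave, 7); (4, pending, Judy, 6); (4, pending, Liam, 7)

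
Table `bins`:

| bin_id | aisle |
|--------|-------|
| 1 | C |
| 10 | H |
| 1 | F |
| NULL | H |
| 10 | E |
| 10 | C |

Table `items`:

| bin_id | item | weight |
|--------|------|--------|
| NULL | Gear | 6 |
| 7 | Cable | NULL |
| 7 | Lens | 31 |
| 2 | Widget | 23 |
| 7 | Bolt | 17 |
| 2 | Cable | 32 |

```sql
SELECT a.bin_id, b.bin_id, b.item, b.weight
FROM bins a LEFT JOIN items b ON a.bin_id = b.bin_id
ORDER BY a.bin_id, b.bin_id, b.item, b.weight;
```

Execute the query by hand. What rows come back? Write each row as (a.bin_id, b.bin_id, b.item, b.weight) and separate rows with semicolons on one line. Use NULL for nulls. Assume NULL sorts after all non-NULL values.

LEFT JOIN keeps every row from `bins`; unmatched rows get NULL for `items`'s columns.
Matching on a.bin_id = b.bin_id. A NULL in a compared column never satisfies the condition.
- bin_id=1: no b row matches, row kept with b columns NULL.
- bin_id=10: no b row matches, row kept with b columns NULL.
- bin_id=1: no b row matches, row kept with b columns NULL.
- bin_id=NULL: no b row matches, row kept with b columns NULL.
- bin_id=10: no b row matches, row kept with b columns NULL.
- bin_id=10: no b row matches, row kept with b columns NULL.
After projecting and ordering:
a.bin_id | b.bin_id | b.item | b.weight
1 | NULL | NULL | NULL
1 | NULL | NULL | NULL
10 | NULL | NULL | NULL
10 | NULL | NULL | NULL
10 | NULL | NULL | NULL
NULL | NULL | NULL | NULL

(1, NULL, NULL, NULL); (1, NULL, NULL, NULL); (10, NULL, NULL, NULL); (10, NULL, NULL, NULL); (10, NULL, NULL, NULL); (NULL, NULL, NULL, NULL)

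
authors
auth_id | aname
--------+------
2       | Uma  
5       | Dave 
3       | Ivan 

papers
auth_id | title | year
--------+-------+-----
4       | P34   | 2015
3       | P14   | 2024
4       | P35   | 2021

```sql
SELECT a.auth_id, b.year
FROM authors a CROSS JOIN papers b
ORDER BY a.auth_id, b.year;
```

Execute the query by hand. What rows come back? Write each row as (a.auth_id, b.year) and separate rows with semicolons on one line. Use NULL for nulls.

CROSS JOIN pairs every row of `authors` with every row of `papers`: 3 × 3 = 9 rows.

(2, 2015); (2, 2021); (2, 2024); (3, 2015); (3, 2021); (3, 2024); (5, 2015); (5, 2021); (5, 2024)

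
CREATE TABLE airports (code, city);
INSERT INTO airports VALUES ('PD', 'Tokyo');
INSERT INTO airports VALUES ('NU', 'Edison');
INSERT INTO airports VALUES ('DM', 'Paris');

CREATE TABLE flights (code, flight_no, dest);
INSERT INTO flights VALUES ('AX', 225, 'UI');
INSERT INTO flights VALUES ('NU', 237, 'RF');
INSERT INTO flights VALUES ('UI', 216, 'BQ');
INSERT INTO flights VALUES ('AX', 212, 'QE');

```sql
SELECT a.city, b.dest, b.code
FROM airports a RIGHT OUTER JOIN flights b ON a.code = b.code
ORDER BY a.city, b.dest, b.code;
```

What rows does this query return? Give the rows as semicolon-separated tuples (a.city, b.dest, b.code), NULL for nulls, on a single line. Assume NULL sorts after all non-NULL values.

(Edison, RF, NU); (NULL, BQ, UI); (NULL, QE, AX); (NULL, UI, AX)

RIGHT JOIN keeps every row from `flights`; unmatched rows get NULL for `airports`'s columns.
Matching on a.code = b.code.
Matched pairs: 1; unmatched b rows kept: 3.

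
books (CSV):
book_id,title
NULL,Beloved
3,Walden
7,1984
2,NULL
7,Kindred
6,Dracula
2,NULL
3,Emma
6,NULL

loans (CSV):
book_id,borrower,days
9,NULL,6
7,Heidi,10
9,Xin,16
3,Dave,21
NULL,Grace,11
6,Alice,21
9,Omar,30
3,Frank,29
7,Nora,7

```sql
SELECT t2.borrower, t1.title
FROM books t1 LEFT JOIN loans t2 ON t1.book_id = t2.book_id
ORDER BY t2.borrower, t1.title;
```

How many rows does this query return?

13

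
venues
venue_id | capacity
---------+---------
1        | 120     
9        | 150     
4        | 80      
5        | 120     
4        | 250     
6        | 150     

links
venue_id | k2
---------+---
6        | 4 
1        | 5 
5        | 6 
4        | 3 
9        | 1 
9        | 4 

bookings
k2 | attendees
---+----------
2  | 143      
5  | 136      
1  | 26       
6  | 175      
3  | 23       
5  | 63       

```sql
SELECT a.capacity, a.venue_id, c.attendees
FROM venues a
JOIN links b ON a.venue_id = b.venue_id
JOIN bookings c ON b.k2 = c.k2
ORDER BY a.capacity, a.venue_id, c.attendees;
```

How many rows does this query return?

6

Evaluate left to right. First `venues a INNER JOIN links b` on venue_id: 7 row(s).
Then INNER JOIN `bookings c` on k2: keep only rows whose b.k2 appears in c.
Result: 6 row(s).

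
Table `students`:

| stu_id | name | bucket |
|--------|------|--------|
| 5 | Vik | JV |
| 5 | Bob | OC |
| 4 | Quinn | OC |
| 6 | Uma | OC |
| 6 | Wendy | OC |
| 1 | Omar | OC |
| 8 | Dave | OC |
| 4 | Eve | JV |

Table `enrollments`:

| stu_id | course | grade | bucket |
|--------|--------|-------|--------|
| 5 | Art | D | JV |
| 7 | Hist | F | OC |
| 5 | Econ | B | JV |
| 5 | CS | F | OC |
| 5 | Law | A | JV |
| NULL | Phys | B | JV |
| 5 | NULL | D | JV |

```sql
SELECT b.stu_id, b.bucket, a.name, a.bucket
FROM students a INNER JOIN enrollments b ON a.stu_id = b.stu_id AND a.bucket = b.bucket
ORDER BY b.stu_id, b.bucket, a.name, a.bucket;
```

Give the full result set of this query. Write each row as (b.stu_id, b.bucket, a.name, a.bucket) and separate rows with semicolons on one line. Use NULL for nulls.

(5, JV, Vik, JV); (5, JV, Vik, JV); (5, JV, Vik, JV); (5, JV, Vik, JV); (5, OC, Bob, OC)

INNER JOIN keeps only pairs where the ON condition holds.
Matching on a.stu_id = b.stu_id AND a.bucket = b.bucket. A NULL in a compared column never satisfies the condition.
Matched pairs: 5.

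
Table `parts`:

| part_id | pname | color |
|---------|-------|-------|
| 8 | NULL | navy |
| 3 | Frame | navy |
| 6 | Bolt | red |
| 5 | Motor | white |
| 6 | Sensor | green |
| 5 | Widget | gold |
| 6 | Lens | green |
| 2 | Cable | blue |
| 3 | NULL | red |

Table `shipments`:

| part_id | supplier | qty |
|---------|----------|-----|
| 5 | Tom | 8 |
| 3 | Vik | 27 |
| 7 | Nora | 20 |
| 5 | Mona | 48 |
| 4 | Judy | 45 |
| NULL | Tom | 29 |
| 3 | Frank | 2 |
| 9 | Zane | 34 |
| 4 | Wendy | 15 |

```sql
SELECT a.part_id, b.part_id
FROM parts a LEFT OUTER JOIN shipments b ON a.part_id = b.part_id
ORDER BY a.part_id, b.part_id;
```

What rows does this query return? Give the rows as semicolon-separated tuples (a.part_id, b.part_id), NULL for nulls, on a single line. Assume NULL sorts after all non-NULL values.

(2, NULL); (3, 3); (3, 3); (3, 3); (3, 3); (5, 5); (5, 5); (5, 5); (5, 5); (6, NULL); (6, NULL); (6, NULL); (8, NULL)

LEFT JOIN keeps every row from `parts`; unmatched rows get NULL for `shipments`'s columns.
Matching on a.part_id = b.part_id. A NULL in a compared column never satisfies the condition.
- a (part_id=8) has no partner → padded with NULL.
- a (part_id=3) pairs with 2 row(s) of b.
- a (part_id=6) has no partner → padded with NULL.
- a (part_id=5) pairs with 2 row(s) of b.
- a (part_id=6) has no partner → padded with NULL.
- a (part_id=5) pairs with 2 row(s) of b.
- a (part_id=6) has no partner → padded with NULL.
- a (part_id=2) has no partner → padded with NULL.
- a (part_id=3) pairs with 2 row(s) of b.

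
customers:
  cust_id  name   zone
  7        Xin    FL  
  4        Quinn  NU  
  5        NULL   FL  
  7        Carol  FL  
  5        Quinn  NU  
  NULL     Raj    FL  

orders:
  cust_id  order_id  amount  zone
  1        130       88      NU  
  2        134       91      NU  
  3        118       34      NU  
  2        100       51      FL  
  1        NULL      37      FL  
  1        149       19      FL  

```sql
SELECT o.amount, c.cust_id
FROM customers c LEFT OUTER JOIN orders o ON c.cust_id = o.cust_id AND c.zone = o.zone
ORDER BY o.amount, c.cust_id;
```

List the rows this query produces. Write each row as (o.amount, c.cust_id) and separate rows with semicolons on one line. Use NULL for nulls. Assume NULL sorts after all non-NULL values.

LEFT JOIN keeps every row from `customers`; unmatched rows get NULL for `orders`'s columns.
Matching on c.cust_id = o.cust_id AND c.zone = o.zone. A NULL in a compared column never satisfies the condition.
- cust_id=7, zone=FL: no o row matches, row kept with o columns NULL.
- cust_id=4, zone=NU: no o row matches, row kept with o columns NULL.
- cust_id=5, zone=FL: no o row matches, row kept with o columns NULL.
- cust_id=7, zone=FL: no o row matches, row kept with o columns NULL.
- cust_id=5, zone=NU: no o row matches, row kept with o columns NULL.
- cust_id=NULL, zone=FL: no o row matches, row kept with o columns NULL.
After projecting and ordering:
o.amount | c.cust_id
NULL | 4
NULL | 5
NULL | 5
NULL | 7
NULL | 7
NULL | NULL

(NULL, 4); (NULL, 5); (NULL, 5); (NULL, 7); (NULL, 7); (NULL, NULL)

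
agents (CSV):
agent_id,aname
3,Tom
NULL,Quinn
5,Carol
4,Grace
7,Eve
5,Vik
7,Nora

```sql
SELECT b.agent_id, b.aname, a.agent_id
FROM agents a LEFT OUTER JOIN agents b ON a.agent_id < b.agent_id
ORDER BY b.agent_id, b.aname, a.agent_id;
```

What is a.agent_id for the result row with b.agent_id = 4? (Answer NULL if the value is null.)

LEFT JOIN keeps every row from `agents a`; unmatched rows get NULL for `agents b`'s columns.
Matching on a.agent_id < b.agent_id. A NULL in a compared column never satisfies the condition.
- a[0] agent_id=3 → 5 match(es) in b → 5 row(s).
- a[1] agent_id=NULL → no match; kept with NULLs on the b side.
- a[2] agent_id=5 → 2 match(es) in b → 2 row(s).
- a[3] agent_id=4 → 4 match(es) in b → 4 row(s).
- a[4] agent_id=7 → no match; kept with NULLs on the b side.
- a[5] agent_id=5 → 2 match(es) in b → 2 row(s).
- a[6] agent_id=7 → no match; kept with NULLs on the b side.

3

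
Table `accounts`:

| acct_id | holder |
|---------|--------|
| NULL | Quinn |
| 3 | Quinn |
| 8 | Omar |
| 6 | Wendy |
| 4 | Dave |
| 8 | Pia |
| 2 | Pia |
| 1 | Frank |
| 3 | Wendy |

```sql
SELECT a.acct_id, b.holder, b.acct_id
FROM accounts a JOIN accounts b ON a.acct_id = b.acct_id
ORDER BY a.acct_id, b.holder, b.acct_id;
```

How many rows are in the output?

12

INNER JOIN keeps only pairs where the ON condition holds.
Matching on a.acct_id = b.acct_id. A NULL in a compared column never satisfies the condition.
- acct_id=NULL: no matching b row, dropped.
- acct_id=3: 2 matching b row(s), so 2 row(s) emitted.
- acct_id=8: 2 matching b row(s), so 2 row(s) emitted.
- acct_id=6: 1 matching b row(s), so 1 row(s) emitted.
- acct_id=4: 1 matching b row(s), so 1 row(s) emitted.
- acct_id=8: 2 matching b row(s), so 2 row(s) emitted.
- acct_id=2: 1 matching b row(s), so 1 row(s) emitted.
- acct_id=1: 1 matching b row(s), so 1 row(s) emitted.
- acct_id=3: 2 matching b row(s), so 2 row(s) emitted.
Total: 12 rows.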